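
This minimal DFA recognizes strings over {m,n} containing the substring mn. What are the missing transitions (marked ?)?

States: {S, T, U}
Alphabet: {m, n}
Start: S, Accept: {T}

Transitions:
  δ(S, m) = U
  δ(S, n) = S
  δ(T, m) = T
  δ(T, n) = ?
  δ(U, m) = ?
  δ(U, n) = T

From the language and accept set, identify what each state tracks — S: no m seen yet; T: substring mn seen; U: seen a m, waiting for n.
Each missing δ(q, a) is the state matching the new tracked value after reading a.
δ(T, n) = T; δ(U, m) = U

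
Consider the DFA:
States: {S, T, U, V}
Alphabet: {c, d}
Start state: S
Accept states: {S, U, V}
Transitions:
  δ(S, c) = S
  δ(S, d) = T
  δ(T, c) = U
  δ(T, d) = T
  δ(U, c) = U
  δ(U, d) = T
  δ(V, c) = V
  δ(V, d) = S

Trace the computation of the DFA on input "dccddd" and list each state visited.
read 'd': S → T
  read 'c': T → U
  read 'c': U → U
  read 'd': U → T
  read 'd': T → T
  read 'd': T → T
S -> T -> U -> U -> T -> T -> T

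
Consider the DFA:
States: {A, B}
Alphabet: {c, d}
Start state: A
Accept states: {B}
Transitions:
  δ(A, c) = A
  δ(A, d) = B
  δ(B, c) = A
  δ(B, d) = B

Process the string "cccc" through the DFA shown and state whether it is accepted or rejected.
Processing string "cccc":
  A --c--> A
  A --c--> A
  A --c--> A
  A --c--> A
Final state: A
Accept states: {B}
No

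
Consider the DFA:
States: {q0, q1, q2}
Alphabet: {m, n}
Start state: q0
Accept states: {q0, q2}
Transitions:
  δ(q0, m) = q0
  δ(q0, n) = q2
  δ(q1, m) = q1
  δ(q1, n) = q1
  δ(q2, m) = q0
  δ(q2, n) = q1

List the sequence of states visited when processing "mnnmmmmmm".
read 'm': q0 → q0
  read 'n': q0 → q2
  read 'n': q2 → q1
  read 'm': q1 → q1
  read 'm': q1 → q1
  read 'm': q1 → q1
  read 'm': q1 → q1
  read 'm': q1 → q1
  read 'm': q1 → q1
q0 -> q0 -> q2 -> q1 -> q1 -> q1 -> q1 -> q1 -> q1 -> q1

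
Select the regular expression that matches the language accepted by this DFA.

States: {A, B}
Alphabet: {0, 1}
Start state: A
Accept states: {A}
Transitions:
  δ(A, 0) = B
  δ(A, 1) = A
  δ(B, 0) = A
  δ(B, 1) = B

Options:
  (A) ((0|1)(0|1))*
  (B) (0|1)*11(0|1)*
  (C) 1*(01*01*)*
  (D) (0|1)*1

Check each option against the DFA on short strings; one disagreement eliminates an option:
  (A) ((0|1)(0|1))*: on '1' the DFA goes A → A and accepts (A ∈ Accept), but the regex does not match it → eliminate
  (B) (0|1)*11(0|1)*: on ε the DFA stays in A and accepts (A ∈ Accept), but the regex does not match it → eliminate
  (C) 1*(01*01*)*: agrees with the DFA on every string of length ≤ 6
  (D) (0|1)*1: on ε the DFA stays in A and accepts (A ∈ Accept), but the regex does not match it → eliminate
Only (C) is consistent with the DFA.
(C) 1*(01*01*)*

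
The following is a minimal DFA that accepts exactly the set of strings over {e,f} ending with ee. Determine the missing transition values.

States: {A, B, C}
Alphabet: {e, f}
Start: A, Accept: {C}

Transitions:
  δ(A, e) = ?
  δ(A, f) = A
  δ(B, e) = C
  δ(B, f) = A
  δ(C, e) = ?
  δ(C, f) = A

From the language and accept set, identify what each state tracks — A: last symbol not e; B: one trailing e; C: two trailing e's.
Each missing δ(q, a) is the state matching the new tracked value after reading a.
δ(A, e) = B; δ(C, e) = C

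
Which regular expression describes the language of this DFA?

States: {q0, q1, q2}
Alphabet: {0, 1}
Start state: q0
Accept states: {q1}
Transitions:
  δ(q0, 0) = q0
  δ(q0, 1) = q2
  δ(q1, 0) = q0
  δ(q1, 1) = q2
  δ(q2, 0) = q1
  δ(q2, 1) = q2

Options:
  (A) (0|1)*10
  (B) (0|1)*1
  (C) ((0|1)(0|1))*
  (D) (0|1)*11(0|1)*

Check each option against the DFA on short strings; one disagreement eliminates an option:
  (A) (0|1)*10: agrees with the DFA on every string of length ≤ 6
  (B) (0|1)*1: on '1' the DFA goes q0 → q2 and rejects (q2 ∉ Accept), but the regex matches it → eliminate
  (C) ((0|1)(0|1))*: on ε the DFA stays in q0 and rejects (q0 ∉ Accept), but the regex matches it → eliminate
  (D) (0|1)*11(0|1)*: on '10' the DFA goes q0 → q2 → q1 and accepts (q1 ∈ Accept), but the regex does not match it → eliminate
Only (A) is consistent with the DFA.
(A) (0|1)*10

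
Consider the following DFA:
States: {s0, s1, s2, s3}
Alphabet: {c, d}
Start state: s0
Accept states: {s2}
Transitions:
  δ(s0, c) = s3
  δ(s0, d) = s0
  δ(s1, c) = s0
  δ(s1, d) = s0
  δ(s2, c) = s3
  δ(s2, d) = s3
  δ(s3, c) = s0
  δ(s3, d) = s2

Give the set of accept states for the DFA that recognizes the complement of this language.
Complement accept states = All states \ Original accept states
= {s0, s1, s2, s3} \ {s2}
{s0, s1, s3}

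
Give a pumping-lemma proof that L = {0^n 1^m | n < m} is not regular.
Assume L is regular with pumping length p. Idea: pumping up the 0-block makes the 0-count reach the 1-count.
Choose s = 0^p 1^(p+1) ∈ L. By the pumping lemma, s = xyz with |xy| ≤ p, |y| > 0, so y = 0^k with k ≥ 1. Then xy²z = 0^(p+k) 1^(p+1). Since p+k ≥ p+1, the number of 0's is no longer strictly less than the number of 1's, so xy²z ∉ L.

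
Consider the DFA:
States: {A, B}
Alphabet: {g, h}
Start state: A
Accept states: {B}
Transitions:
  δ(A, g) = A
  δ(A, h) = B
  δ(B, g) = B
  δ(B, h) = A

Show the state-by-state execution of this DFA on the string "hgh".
read 'h': A → B
  read 'g': B → B
  read 'h': B → A
A -> B -> B -> A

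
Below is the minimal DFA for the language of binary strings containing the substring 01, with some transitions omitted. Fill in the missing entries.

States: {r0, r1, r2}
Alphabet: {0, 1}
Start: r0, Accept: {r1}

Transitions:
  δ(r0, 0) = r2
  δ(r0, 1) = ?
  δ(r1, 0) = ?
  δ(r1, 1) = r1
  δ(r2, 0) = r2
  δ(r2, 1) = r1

From the language and accept set, identify what each state tracks — r0: no 0 seen yet; r1: substring 01 seen; r2: seen a 0, waiting for 1.
Each missing δ(q, a) is the state matching the new tracked value after reading a.
δ(r0, 1) = r0; δ(r1, 0) = r1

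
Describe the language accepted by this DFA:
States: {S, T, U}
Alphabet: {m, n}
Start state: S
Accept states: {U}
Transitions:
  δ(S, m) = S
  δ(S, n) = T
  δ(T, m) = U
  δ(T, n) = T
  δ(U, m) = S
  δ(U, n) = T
Testing a few strings:
  'mm' → reject
  'm' → reject
  'n' → reject
  'mnnm' → accept
State roles: S=no suffix match; T=one trailing n; U=suffix is nm
All strings over {m,n} ending with nm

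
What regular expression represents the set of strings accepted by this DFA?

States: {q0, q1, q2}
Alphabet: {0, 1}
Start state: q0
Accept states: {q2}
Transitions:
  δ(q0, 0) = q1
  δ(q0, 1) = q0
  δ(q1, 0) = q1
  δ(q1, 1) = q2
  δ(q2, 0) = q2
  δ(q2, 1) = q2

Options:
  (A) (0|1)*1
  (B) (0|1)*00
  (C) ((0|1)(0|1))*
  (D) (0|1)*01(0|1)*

Check each option against the DFA on short strings; one disagreement eliminates an option:
  (A) (0|1)*1: on '1' the DFA goes q0 → q0 and rejects (q0 ∉ Accept), but the regex matches it → eliminate
  (B) (0|1)*00: on '00' the DFA goes q0 → q1 → q1 and rejects (q1 ∉ Accept), but the regex matches it → eliminate
  (C) ((0|1)(0|1))*: on ε the DFA stays in q0 and rejects (q0 ∉ Accept), but the regex matches it → eliminate
  (D) (0|1)*01(0|1)*: agrees with the DFA on every string of length ≤ 6
Only (D) is consistent with the DFA.
(D) (0|1)*01(0|1)*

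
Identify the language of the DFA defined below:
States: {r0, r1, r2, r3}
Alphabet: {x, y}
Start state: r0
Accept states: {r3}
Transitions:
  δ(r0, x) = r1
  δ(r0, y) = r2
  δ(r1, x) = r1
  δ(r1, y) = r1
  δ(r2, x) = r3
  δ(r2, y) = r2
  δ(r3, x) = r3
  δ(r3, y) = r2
Testing a few strings:
  'xyx' → reject
  'xxyy' → reject
  'yyyx' → accept
  'xx' → reject
State roles: r0=no input read; r1=started with x (dead); r2=started with y, last symbol y; r3=started with y, last symbol x
All strings over {x,y} that start with y and end with x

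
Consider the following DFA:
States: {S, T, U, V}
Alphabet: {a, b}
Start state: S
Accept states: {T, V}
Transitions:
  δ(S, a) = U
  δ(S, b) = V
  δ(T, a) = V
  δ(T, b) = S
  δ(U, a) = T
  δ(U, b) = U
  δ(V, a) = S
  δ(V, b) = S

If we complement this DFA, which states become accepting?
Complement accept states = All states \ Original accept states
= {S, T, U, V} \ {T, V}
{S, U}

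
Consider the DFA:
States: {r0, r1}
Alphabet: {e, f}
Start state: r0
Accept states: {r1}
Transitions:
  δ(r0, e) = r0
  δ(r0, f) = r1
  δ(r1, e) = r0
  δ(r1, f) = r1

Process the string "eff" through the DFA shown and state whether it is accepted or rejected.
Processing string "eff":
  r0 --e--> r0
  r0 --f--> r1
  r1 --f--> r1
Final state: r1
Accept states: {r1}
Yes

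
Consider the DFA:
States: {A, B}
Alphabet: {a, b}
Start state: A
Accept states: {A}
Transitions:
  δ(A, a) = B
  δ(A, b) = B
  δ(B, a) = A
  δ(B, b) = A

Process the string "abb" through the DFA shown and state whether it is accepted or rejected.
Processing string "abb":
  A --a--> B
  B --b--> A
  A --b--> B
Final state: B
Accept states: {A}
No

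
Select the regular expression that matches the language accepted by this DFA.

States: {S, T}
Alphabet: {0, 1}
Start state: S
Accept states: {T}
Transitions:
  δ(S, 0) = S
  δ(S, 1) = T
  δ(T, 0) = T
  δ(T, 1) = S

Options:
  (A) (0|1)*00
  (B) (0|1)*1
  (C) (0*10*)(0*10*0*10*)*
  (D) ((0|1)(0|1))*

Check each option against the DFA on short strings; one disagreement eliminates an option:
  (A) (0|1)*00: on '1' the DFA goes S → T and accepts (T ∈ Accept), but the regex does not match it → eliminate
  (B) (0|1)*1: on '10' the DFA goes S → T → T and accepts (T ∈ Accept), but the regex does not match it → eliminate
  (C) (0*10*)(0*10*0*10*)*: agrees with the DFA on every string of length ≤ 6
  (D) ((0|1)(0|1))*: on ε the DFA stays in S and rejects (S ∉ Accept), but the regex matches it → eliminate
Only (C) is consistent with the DFA.
(C) (0*10*)(0*10*0*10*)*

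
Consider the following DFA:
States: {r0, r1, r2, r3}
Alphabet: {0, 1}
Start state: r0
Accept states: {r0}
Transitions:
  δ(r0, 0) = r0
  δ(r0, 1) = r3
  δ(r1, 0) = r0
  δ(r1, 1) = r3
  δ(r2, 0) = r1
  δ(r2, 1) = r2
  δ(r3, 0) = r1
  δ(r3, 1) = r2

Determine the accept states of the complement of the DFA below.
Complement accept states = All states \ Original accept states
= {r0, r1, r2, r3} \ {r0}
{r1, r2, r3}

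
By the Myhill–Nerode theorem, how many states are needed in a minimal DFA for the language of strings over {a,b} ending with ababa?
By Myhill–Nerode, count the distinguishable equivalence classes: 6 classes — one per longest suffix of the input that is a prefix of 'ababa' (lengths 0 through 5); only the length-5 class is accepting.
6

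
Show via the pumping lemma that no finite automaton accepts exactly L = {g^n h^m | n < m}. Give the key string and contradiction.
Assume L is regular with pumping length p. Idea: pumping up the g-block makes the g-count reach the h-count.
Choose s = g^p h^(p+1) ∈ L. By the pumping lemma, s = xyz with |xy| ≤ p, |y| > 0, so y = g^k with k ≥ 1. Then xy²z = g^(p+k) h^(p+1). Since p+k ≥ p+1, the number of g's is no longer strictly less than the number of h's, so xy²z ∉ L.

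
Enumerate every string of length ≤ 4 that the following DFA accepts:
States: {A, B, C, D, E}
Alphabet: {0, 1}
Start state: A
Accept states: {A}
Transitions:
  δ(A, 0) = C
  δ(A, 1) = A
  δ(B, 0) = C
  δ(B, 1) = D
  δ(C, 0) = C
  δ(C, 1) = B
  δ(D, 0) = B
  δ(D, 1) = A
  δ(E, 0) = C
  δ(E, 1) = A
ε, 1, 11, 111, 0111, 1111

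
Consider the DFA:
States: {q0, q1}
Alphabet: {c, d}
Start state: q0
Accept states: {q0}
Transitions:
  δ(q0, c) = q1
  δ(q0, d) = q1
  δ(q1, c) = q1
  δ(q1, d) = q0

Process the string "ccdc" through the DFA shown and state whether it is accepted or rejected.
Processing string "ccdc":
  q0 --c--> q1
  q1 --c--> q1
  q1 --d--> q0
  q0 --c--> q1
Final state: q1
Accept states: {q0}
No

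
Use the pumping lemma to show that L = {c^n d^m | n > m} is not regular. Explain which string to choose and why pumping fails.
Assume L is regular with pumping length p. Idea: pumping down the c-block drops the c-count to at most the d-count.
Choose s = c^(p+1) d^p ∈ L (|s| = 2p+1 ≥ p). By the pumping lemma, s = xyz with |xy| ≤ p, |y| > 0, so y = c^k with k ≥ 1. Take i = 0: xz = c^(p+1−k) d^p. Since k ≥ 1, p+1−k ≤ p, so the number of c's is no longer strictly greater than the number of d's, hence xz ∉ L.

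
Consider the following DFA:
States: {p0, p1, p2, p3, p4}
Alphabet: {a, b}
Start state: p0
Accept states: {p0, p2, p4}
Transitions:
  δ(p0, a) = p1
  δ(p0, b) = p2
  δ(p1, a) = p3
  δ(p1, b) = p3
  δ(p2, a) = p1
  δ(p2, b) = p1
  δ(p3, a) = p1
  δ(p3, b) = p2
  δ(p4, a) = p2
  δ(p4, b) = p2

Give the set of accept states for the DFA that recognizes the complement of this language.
Complement accept states = All states \ Original accept states
= {p0, p1, p2, p3, p4} \ {p0, p2, p4}
{p1, p3}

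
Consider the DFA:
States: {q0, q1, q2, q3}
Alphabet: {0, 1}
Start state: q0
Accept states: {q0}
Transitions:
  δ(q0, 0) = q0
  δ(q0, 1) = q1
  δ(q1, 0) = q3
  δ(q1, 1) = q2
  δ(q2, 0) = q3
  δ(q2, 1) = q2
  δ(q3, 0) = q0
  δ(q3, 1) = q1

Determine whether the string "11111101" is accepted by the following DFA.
Processing string "11111101":
  q0 --1--> q1
  q1 --1--> q2
  q2 --1--> q2
  q2 --1--> q2
  q2 --1--> q2
  q2 --1--> q2
  q2 --0--> q3
  q3 --1--> q1
Final state: q1
Accept states: {q0}
No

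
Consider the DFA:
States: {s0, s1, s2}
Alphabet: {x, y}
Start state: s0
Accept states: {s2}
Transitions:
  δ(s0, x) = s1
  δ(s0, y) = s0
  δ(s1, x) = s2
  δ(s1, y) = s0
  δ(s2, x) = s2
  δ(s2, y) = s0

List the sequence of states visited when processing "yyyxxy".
read 'y': s0 → s0
  read 'y': s0 → s0
  read 'y': s0 → s0
  read 'x': s0 → s1
  read 'x': s1 → s2
  read 'y': s2 → s0
s0 -> s0 -> s0 -> s0 -> s1 -> s2 -> s0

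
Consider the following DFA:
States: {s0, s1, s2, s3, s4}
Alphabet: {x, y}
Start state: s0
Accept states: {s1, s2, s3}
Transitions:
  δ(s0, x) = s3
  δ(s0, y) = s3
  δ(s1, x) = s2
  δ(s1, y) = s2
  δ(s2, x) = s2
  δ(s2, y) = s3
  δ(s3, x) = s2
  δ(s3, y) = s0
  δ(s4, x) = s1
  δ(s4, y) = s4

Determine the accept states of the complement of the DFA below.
Complement accept states = All states \ Original accept states
= {s0, s1, s2, s3, s4} \ {s1, s2, s3}
{s0, s4}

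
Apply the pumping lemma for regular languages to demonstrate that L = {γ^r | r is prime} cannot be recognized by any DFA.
Assume L is regular with pumping length p. Idea: pumping by a suitable count produces a composite length.
Let q be a prime with q ≥ p and choose s = γ^q ∈ L. By the pumping lemma, s = xyz with |xy| ≤ p, |y| = k ≥ 1. Take i = q+1: |xy^(q+1)z| = q + q·k = q(1+k). Since q ≥ 2 and 1+k ≥ 2, q(1+k) is composite, so xy^(q+1)z ∉ L.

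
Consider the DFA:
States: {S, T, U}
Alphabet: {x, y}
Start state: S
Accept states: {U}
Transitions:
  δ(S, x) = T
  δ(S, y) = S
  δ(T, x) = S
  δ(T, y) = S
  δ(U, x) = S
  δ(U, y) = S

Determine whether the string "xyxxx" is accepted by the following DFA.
Processing string "xyxxx":
  S --x--> T
  T --y--> S
  S --x--> T
  T --x--> S
  S --x--> T
Final state: T
Accept states: {U}
No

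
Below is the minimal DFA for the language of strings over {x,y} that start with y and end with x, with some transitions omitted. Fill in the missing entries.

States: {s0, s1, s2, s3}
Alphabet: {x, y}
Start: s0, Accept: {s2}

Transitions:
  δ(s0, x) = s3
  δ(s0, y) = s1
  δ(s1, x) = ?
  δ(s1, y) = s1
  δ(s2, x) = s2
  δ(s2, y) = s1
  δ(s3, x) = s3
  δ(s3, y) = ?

From the language and accept set, identify what each state tracks — s0: no input read; s1: started with y, last symbol y; s2: started with y, last symbol x; s3: started with x (dead).
Each missing δ(q, a) is the state matching the new tracked value after reading a.
δ(s1, x) = s2; δ(s3, y) = s3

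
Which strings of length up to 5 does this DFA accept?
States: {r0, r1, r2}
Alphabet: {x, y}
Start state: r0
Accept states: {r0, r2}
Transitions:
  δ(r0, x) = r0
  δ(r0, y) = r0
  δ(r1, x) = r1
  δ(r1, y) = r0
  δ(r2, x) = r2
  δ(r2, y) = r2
ε, x, y, xx, xy, yx, yy, xxx, xxy, xyx, xyy, yxx, yxy, yyx, yyy, xxxx, xxxy, xxyx, xxyy, xyxx, xyxy, xyyx, xyyy, yxxx, yxxy, yxyx, yxyy, yyxx, yyxy, yyyx, yyyy, xxxxx, xxxxy, xxxyx, xxxyy, xxyxx, xxyxy, xxyyx, xxyyy, xyxxx, xyxxy, xyxyx, xyxyy, xyyxx, xyyxy, xyyyx, xyyyy, yxxxx, yxxxy, yxxyx, yxxyy, yxyxx, yxyxy, yxyyx, yxyyy, yyxxx, yyxxy, yyxyx, yyxyy, yyyxx, yyyxy, yyyyx, yyyyy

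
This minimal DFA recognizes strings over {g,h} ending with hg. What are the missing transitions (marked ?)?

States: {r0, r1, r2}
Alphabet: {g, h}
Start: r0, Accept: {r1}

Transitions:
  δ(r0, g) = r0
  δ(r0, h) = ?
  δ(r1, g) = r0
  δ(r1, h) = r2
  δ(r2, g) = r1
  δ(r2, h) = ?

From the language and accept set, identify what each state tracks — r0: no suffix match; r1: suffix is hg; r2: one trailing h.
Each missing δ(q, a) is the state matching the new tracked value after reading a.
δ(r0, h) = r2; δ(r2, h) = r2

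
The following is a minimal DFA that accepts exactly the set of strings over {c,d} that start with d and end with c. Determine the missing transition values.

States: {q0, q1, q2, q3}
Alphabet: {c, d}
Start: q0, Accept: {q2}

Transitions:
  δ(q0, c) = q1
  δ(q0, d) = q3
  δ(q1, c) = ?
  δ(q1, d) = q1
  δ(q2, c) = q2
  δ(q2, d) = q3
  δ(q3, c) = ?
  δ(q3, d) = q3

From the language and accept set, identify what each state tracks — q0: no input read; q1: started with c (dead); q2: started with d, last symbol c; q3: started with d, last symbol d.
Each missing δ(q, a) is the state matching the new tracked value after reading a.
δ(q1, c) = q1; δ(q3, c) = q2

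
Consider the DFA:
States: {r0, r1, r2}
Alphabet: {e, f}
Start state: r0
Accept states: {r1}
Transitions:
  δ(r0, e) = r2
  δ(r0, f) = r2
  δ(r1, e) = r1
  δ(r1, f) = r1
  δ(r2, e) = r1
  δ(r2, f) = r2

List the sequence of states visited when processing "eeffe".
read 'e': r0 → r2
  read 'e': r2 → r1
  read 'f': r1 → r1
  read 'f': r1 → r1
  read 'e': r1 → r1
r0 -> r2 -> r1 -> r1 -> r1 -> r1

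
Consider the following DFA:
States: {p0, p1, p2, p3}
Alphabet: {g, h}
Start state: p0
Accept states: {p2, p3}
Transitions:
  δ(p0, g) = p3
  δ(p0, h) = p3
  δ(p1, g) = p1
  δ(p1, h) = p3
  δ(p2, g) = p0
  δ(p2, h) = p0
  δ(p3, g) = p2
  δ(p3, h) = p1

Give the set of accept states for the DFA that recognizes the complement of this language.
Complement accept states = All states \ Original accept states
= {p0, p1, p2, p3} \ {p2, p3}
{p0, p1}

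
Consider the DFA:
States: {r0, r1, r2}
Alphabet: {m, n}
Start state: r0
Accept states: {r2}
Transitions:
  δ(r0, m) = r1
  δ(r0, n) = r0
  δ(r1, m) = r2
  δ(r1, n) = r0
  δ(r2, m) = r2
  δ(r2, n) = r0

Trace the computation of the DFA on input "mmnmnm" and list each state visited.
read 'm': r0 → r1
  read 'm': r1 → r2
  read 'n': r2 → r0
  read 'm': r0 → r1
  read 'n': r1 → r0
  read 'm': r0 → r1
r0 -> r1 -> r2 -> r0 -> r1 -> r0 -> r1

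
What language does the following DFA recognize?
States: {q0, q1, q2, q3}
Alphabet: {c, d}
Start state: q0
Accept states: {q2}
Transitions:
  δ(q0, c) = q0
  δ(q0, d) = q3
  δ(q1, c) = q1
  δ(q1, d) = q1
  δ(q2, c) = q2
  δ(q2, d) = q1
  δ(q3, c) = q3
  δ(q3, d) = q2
Testing a few strings:
  'ddd' → reject
  'dd' → accept
  'dccd' → accept
  'd' → reject
State roles: q0=zero d's; q1=≥ three d's (dead); q2=two d's; q3=one d
All strings over {c,d} containing exactly two d's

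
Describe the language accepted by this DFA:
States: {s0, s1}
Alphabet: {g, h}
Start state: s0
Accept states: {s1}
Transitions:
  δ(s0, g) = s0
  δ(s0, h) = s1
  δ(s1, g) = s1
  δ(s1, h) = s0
Testing a few strings:
  'gh' → accept
  'h' → accept
  'hgh' → reject
  'hhh' → accept
State roles: s0=even number of h's so far; s1=odd number of h's so far
All strings over {g,h} with an odd number of h's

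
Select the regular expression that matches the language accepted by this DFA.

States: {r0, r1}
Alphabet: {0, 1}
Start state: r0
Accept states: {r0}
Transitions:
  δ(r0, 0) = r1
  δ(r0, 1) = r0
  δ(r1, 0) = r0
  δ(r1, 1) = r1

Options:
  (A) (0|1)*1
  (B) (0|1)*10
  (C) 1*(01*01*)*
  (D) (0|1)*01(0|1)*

Check each option against the DFA on short strings; one disagreement eliminates an option:
  (A) (0|1)*1: on ε the DFA stays in r0 and accepts (r0 ∈ Accept), but the regex does not match it → eliminate
  (B) (0|1)*10: on ε the DFA stays in r0 and accepts (r0 ∈ Accept), but the regex does not match it → eliminate
  (C) 1*(01*01*)*: agrees with the DFA on every string of length ≤ 6
  (D) (0|1)*01(0|1)*: on ε the DFA stays in r0 and accepts (r0 ∈ Accept), but the regex does not match it → eliminate
Only (C) is consistent with the DFA.
(C) 1*(01*01*)*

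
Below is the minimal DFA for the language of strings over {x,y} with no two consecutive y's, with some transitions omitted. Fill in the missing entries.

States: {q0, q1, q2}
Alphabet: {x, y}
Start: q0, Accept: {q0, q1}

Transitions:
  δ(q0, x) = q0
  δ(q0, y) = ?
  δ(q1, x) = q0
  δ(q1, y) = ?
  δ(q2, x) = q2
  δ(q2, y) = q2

From the language and accept set, identify what each state tracks — q0: last symbol not y (ok); q1: last symbol y (ok); q2: saw yy (dead).
Each missing δ(q, a) is the state matching the new tracked value after reading a.
δ(q0, y) = q1; δ(q1, y) = q2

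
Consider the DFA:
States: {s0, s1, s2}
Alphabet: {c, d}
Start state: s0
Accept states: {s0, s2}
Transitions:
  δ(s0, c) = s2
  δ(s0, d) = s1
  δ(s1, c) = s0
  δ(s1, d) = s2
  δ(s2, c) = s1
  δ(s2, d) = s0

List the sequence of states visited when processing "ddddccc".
read 'd': s0 → s1
  read 'd': s1 → s2
  read 'd': s2 → s0
  read 'd': s0 → s1
  read 'c': s1 → s0
  read 'c': s0 → s2
  read 'c': s2 → s1
s0 -> s1 -> s2 -> s0 -> s1 -> s0 -> s2 -> s1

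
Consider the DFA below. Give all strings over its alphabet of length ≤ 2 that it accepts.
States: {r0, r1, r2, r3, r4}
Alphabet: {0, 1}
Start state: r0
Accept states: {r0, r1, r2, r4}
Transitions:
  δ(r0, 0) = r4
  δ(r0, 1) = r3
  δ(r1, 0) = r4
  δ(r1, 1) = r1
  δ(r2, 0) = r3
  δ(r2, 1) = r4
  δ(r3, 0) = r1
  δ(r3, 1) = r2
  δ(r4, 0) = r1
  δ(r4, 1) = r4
ε, 0, 00, 01, 10, 11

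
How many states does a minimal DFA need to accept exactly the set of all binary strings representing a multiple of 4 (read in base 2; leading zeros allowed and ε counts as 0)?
By Myhill–Nerode, count the distinguishable equivalence classes: three classes — value mod 4 is 0, 2, or odd (residues 1 and 3 are indistinguishable: 2r+b mod 4 depends only on r mod 2).
3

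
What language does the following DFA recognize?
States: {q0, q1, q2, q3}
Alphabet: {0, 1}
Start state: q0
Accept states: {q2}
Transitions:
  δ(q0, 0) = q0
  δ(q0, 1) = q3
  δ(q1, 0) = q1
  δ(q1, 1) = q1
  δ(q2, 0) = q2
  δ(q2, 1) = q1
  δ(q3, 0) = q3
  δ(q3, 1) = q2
Testing a few strings:
  '0011' → accept
  '1' → reject
  '0' → reject
  '001' → reject
State roles: q0=zero 1's; q1=≥ three 1's (dead); q2=two 1's; q3=one 1
All binary strings containing exactly two 1's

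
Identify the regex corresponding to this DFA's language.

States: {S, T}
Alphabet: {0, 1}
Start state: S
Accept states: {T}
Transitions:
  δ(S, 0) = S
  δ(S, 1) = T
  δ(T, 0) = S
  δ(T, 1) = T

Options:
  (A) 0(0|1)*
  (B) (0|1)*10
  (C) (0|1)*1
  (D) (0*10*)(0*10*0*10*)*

Check each option against the DFA on short strings; one disagreement eliminates an option:
  (A) 0(0|1)*: on '0' the DFA goes S → S and rejects (S ∉ Accept), but the regex matches it → eliminate
  (B) (0|1)*10: on '1' the DFA goes S → T and accepts (T ∈ Accept), but the regex does not match it → eliminate
  (C) (0|1)*1: agrees with the DFA on every string of length ≤ 6
  (D) (0*10*)(0*10*0*10*)*: on '10' the DFA goes S → T → S and rejects (S ∉ Accept), but the regex matches it → eliminate
Only (C) is consistent with the DFA.
(C) (0|1)*1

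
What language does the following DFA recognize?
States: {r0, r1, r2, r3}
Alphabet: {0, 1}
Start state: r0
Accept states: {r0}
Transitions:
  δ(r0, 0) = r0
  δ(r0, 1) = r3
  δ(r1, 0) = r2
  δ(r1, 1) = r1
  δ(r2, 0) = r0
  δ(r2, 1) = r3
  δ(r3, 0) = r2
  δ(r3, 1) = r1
Testing a few strings:
  '00' → accept
  '0011' → reject
  '1001' → reject
  '1011' → reject
State roles: r0=value ≡ 0 (mod 4); r1=value ≡ 3 (mod 4); r2=value ≡ 2 (mod 4); r3=value ≡ 1 (mod 4)
All binary strings representing a multiple of 4 (read in base 2; leading zeros allowed and ε counts as 0)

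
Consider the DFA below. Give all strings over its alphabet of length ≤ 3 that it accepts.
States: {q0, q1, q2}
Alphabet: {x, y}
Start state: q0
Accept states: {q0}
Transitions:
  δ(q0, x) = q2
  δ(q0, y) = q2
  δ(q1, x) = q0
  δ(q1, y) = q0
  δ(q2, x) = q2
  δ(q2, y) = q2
ε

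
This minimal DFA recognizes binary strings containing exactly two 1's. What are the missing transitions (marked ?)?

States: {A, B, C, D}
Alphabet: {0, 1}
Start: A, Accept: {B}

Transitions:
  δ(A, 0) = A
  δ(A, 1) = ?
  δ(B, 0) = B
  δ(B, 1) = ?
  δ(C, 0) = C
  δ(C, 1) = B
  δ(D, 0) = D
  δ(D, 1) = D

From the language and accept set, identify what each state tracks — A: zero 1's; B: two 1's; C: one 1; D: ≥ three 1's (dead).
Each missing δ(q, a) is the state matching the new tracked value after reading a.
δ(A, 1) = C; δ(B, 1) = D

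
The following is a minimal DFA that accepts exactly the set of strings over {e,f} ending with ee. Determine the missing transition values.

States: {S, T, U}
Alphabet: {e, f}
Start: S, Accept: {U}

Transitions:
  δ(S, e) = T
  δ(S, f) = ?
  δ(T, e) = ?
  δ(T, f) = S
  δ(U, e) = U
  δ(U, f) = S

From the language and accept set, identify what each state tracks — S: last symbol not e; T: one trailing e; U: two trailing e's.
Each missing δ(q, a) is the state matching the new tracked value after reading a.
δ(S, f) = S; δ(T, e) = U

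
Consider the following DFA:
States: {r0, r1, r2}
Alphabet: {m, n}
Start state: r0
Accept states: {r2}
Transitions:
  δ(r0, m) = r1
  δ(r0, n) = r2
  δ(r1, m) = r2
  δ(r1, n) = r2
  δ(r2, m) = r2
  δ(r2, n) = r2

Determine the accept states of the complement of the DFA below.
Complement accept states = All states \ Original accept states
= {r0, r1, r2} \ {r2}
{r0, r1}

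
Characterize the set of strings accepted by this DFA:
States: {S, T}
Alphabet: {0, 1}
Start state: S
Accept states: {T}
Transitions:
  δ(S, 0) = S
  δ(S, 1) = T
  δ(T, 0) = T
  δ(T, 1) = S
Testing a few strings:
  '111' → accept
  '0' → reject
  '000' → reject
  '1' → accept
State roles: S=even number of 1's so far; T=odd number of 1's so far
All binary strings with an odd number of 1's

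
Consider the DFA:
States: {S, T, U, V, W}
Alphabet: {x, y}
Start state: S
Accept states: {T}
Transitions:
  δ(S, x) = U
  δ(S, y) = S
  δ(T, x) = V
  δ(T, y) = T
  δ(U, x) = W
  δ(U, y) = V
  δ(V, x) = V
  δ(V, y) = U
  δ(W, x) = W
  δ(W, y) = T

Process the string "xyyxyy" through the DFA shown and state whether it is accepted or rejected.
Processing string "xyyxyy":
  S --x--> U
  U --y--> V
  V --y--> U
  U --x--> W
  W --y--> T
  T --y--> T
Final state: T
Accept states: {T}
Yes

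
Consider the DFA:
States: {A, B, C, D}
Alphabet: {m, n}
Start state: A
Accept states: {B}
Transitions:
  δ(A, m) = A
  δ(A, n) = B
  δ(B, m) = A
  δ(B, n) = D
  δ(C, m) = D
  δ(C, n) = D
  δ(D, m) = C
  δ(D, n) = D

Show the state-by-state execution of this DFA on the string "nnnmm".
read 'n': A → B
  read 'n': B → D
  read 'n': D → D
  read 'm': D → C
  read 'm': C → D
A -> B -> D -> D -> C -> D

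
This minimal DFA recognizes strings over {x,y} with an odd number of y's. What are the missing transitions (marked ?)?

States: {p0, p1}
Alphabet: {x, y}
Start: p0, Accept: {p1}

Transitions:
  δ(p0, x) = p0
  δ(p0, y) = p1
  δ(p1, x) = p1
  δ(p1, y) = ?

From the language and accept set, identify what each state tracks — p0: even number of y's so far; p1: odd number of y's so far.
Each missing δ(q, a) is the state matching the new tracked value after reading a.
δ(p1, y) = p0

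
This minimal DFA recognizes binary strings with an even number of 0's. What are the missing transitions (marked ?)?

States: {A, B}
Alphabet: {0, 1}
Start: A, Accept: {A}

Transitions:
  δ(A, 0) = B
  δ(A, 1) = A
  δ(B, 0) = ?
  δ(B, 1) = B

From the language and accept set, identify what each state tracks — A: even number of 0's so far; B: odd number of 0's so far.
Each missing δ(q, a) is the state matching the new tracked value after reading a.
δ(B, 0) = A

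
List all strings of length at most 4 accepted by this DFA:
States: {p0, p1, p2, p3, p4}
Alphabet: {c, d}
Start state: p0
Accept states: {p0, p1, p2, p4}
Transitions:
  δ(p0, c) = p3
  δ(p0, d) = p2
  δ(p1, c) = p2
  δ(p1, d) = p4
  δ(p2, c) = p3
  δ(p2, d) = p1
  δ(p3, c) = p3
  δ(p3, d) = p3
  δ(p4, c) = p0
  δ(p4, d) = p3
ε, d, dd, ddc, ddd, ddcd, dddc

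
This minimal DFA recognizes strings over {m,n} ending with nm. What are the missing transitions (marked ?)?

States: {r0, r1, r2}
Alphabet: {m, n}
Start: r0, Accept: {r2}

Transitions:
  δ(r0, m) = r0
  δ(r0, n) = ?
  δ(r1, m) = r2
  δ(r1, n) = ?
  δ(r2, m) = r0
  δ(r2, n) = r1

From the language and accept set, identify what each state tracks — r0: no suffix match; r1: one trailing n; r2: suffix is nm.
Each missing δ(q, a) is the state matching the new tracked value after reading a.
δ(r0, n) = r1; δ(r1, n) = r1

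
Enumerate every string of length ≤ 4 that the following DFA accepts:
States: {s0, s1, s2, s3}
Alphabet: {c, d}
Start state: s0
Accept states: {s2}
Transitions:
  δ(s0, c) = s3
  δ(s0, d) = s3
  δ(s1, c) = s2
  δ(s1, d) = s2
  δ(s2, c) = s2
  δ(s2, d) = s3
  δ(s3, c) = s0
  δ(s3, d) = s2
cd, dd, cdc, ddc, cccd, ccdd, cdcc, cddd, dccd, dcdd, ddcc, dddd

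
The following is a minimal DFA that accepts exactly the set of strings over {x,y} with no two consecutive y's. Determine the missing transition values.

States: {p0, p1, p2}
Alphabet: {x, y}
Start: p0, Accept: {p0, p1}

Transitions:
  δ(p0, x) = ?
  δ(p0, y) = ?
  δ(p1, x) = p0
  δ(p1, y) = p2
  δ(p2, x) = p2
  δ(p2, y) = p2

From the language and accept set, identify what each state tracks — p0: last symbol not y (ok); p1: last symbol y (ok); p2: saw yy (dead).
Each missing δ(q, a) is the state matching the new tracked value after reading a.
δ(p0, x) = p0; δ(p0, y) = p1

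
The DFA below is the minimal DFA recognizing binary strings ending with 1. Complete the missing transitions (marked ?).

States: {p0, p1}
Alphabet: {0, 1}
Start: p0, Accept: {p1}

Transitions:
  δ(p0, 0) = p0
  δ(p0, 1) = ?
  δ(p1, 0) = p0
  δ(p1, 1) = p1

From the language and accept set, identify what each state tracks — p0: last symbol not 1; p1: last symbol is 1.
Each missing δ(q, a) is the state matching the new tracked value after reading a.
δ(p0, 1) = p1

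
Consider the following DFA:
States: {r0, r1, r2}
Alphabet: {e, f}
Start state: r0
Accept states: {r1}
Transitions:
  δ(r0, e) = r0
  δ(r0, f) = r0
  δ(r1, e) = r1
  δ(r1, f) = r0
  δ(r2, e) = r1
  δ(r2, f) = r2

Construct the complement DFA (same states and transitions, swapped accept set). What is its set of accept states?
Complement accept states = All states \ Original accept states
= {r0, r1, r2} \ {r1}
{r0, r2}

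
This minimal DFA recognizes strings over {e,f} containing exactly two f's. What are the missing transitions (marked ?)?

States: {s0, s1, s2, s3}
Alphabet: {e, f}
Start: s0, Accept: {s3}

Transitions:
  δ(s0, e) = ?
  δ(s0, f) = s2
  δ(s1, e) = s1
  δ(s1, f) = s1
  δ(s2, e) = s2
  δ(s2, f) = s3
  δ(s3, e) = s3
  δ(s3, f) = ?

From the language and accept set, identify what each state tracks — s0: zero f's; s1: ≥ three f's (dead); s2: one f; s3: two f's.
Each missing δ(q, a) is the state matching the new tracked value after reading a.
δ(s0, e) = s0; δ(s3, f) = s1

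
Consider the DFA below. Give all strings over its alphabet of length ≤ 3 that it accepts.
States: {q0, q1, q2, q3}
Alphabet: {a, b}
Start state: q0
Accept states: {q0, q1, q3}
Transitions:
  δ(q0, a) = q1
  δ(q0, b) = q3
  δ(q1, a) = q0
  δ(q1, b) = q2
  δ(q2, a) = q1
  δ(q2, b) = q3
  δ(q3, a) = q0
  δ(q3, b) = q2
ε, a, b, aa, ba, aaa, aab, aba, abb, baa, bab, bba, bbb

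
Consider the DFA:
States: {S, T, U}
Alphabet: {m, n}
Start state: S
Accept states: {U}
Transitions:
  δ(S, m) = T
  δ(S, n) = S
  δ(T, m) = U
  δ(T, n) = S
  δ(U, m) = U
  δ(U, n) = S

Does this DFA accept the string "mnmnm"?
Processing string "mnmnm":
  S --m--> T
  T --n--> S
  S --m--> T
  T --n--> S
  S --m--> T
Final state: T
Accept states: {U}
No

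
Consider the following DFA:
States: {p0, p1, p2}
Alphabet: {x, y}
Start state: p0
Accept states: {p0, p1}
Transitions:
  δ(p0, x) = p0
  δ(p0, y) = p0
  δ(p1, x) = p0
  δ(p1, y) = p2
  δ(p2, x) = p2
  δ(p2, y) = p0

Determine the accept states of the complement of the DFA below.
Complement accept states = All states \ Original accept states
= {p0, p1, p2} \ {p0, p1}
{p2}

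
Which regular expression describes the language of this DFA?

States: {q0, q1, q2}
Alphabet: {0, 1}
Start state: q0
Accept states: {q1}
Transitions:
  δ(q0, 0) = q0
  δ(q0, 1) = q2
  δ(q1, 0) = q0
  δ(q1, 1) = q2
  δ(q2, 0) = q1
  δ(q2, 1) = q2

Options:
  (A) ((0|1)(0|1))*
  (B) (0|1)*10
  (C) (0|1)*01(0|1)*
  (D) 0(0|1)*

Check each option against the DFA on short strings; one disagreement eliminates an option:
  (A) ((0|1)(0|1))*: on ε the DFA stays in q0 and rejects (q0 ∉ Accept), but the regex matches it → eliminate
  (B) (0|1)*10: agrees with the DFA on every string of length ≤ 6
  (C) (0|1)*01(0|1)*: on '01' the DFA goes q0 → q0 → q2 and rejects (q2 ∉ Accept), but the regex matches it → eliminate
  (D) 0(0|1)*: on '0' the DFA goes q0 → q0 and rejects (q0 ∉ Accept), but the regex matches it → eliminate
Only (B) is consistent with the DFA.
(B) (0|1)*10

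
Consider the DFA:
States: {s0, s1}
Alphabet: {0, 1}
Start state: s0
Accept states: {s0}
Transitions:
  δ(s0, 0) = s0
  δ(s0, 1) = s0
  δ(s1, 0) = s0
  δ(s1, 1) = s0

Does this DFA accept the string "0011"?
Processing string "0011":
  s0 --0--> s0
  s0 --0--> s0
  s0 --1--> s0
  s0 --1--> s0
Final state: s0
Accept states: {s0}
Yes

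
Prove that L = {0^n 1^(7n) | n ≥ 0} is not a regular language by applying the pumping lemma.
Assume L is regular with pumping length p. Idea: pumping the 0-block breaks the 1:7 ratio.
Choose s = 0^p 1^(7p) (length 8p ≥ p). By the pumping lemma, s = xyz with |xy| ≤ p, |y| > 0, so y = 0^k with k ≥ 1. Then xy²z = 0^(p+k) 1^(7p). For this to be in L we would need 7p = 7(p+k), i.e. 7k = 0, contradicting k ≥ 1. So xy²z ∉ L.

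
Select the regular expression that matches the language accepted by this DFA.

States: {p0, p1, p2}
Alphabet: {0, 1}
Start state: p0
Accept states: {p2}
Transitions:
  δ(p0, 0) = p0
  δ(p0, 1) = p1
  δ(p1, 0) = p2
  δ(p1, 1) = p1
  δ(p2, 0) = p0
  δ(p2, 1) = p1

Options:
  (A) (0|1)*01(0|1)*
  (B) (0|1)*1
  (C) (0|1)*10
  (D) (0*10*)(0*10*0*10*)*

Check each option against the DFA on short strings; one disagreement eliminates an option:
  (A) (0|1)*01(0|1)*: on '01' the DFA goes p0 → p0 → p1 and rejects (p1 ∉ Accept), but the regex matches it → eliminate
  (B) (0|1)*1: on '1' the DFA goes p0 → p1 and rejects (p1 ∉ Accept), but the regex matches it → eliminate
  (C) (0|1)*10: agrees with the DFA on every string of length ≤ 6
  (D) (0*10*)(0*10*0*10*)*: on '1' the DFA goes p0 → p1 and rejects (p1 ∉ Accept), but the regex matches it → eliminate
Only (C) is consistent with the DFA.
(C) (0|1)*10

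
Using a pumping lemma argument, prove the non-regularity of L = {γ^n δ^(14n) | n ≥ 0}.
Assume L is regular with pumping length p. Idea: pumping the γ-block breaks the 1:14 ratio.
Choose s = γ^p δ^(14p) (length 15p ≥ p). By the pumping lemma, s = xyz with |xy| ≤ p, |y| > 0, so y = γ^k with k ≥ 1. Then xy²z = γ^(p+k) δ^(14p). For this to be in L we would need 14p = 14(p+k), i.e. 14k = 0, contradicting k ≥ 1. So xy²z ∉ L.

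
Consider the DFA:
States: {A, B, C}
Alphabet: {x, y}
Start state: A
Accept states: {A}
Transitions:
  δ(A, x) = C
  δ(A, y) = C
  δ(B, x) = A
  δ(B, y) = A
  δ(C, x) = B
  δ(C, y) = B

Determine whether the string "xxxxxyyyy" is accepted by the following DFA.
Processing string "xxxxxyyyy":
  A --x--> C
  C --x--> B
  B --x--> A
  A --x--> C
  C --x--> B
  B --y--> A
  A --y--> C
  C --y--> B
  B --y--> A
Final state: A
Accept states: {A}
Yes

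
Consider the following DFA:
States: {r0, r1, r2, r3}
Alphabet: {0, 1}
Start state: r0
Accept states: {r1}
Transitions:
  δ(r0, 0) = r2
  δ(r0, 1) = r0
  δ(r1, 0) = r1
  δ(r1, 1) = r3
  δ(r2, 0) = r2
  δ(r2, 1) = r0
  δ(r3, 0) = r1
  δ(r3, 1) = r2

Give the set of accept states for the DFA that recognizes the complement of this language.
Complement accept states = All states \ Original accept states
= {r0, r1, r2, r3} \ {r1}
{r0, r2, r3}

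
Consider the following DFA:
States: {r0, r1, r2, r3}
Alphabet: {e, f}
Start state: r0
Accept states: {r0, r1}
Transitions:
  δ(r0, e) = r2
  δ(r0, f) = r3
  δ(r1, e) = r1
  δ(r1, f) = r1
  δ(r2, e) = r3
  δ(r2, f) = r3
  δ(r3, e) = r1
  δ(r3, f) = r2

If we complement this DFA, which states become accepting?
Complement accept states = All states \ Original accept states
= {r0, r1, r2, r3} \ {r0, r1}
{r2, r3}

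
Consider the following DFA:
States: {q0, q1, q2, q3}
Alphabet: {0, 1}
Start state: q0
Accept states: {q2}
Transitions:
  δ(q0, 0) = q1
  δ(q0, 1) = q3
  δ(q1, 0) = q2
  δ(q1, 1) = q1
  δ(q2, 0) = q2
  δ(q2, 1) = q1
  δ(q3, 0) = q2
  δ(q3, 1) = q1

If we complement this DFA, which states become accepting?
Complement accept states = All states \ Original accept states
= {q0, q1, q2, q3} \ {q2}
{q0, q1, q3}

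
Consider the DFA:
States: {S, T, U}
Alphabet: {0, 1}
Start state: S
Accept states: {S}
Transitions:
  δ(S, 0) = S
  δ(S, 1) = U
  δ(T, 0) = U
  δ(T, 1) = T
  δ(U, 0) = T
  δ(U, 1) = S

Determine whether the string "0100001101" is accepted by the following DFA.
Processing string "0100001101":
  S --0--> S
  S --1--> U
  U --0--> T
  T --0--> U
  U --0--> T
  T --0--> U
  U --1--> S
  S --1--> U
  U --0--> T
  T --1--> T
Final state: T
Accept states: {S}
No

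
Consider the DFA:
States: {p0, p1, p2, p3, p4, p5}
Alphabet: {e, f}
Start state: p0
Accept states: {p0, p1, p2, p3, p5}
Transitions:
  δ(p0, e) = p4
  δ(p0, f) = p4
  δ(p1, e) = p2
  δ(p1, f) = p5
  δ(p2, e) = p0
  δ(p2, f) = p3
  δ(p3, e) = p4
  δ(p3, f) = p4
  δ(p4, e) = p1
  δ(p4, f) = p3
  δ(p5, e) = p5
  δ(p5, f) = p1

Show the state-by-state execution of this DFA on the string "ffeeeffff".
read 'f': p0 → p4
  read 'f': p4 → p3
  read 'e': p3 → p4
  read 'e': p4 → p1
  read 'e': p1 → p2
  read 'f': p2 → p3
  read 'f': p3 → p4
  read 'f': p4 → p3
  read 'f': p3 → p4
p0 -> p4 -> p3 -> p4 -> p1 -> p2 -> p3 -> p4 -> p3 -> p4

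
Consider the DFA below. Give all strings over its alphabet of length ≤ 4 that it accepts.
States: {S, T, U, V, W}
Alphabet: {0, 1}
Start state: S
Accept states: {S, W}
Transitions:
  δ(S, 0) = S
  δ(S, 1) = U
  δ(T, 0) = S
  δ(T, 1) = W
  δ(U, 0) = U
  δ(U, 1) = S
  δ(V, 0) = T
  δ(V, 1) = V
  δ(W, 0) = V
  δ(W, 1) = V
ε, 0, 00, 11, 000, 011, 101, 110, 0000, 0011, 0101, 0110, 1001, 1010, 1100, 1111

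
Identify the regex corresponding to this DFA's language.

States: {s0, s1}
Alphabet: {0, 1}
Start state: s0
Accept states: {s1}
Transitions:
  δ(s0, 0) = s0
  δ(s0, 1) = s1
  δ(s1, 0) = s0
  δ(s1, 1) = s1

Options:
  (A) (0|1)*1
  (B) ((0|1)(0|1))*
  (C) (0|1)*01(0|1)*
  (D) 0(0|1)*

Check each option against the DFA on short strings; one disagreement eliminates an option:
  (A) (0|1)*1: agrees with the DFA on every string of length ≤ 6
  (B) ((0|1)(0|1))*: on ε the DFA stays in s0 and rejects (s0 ∉ Accept), but the regex matches it → eliminate
  (C) (0|1)*01(0|1)*: on '1' the DFA goes s0 → s1 and accepts (s1 ∈ Accept), but the regex does not match it → eliminate
  (D) 0(0|1)*: on '0' the DFA goes s0 → s0 and rejects (s0 ∉ Accept), but the regex matches it → eliminate
Only (A) is consistent with the DFA.
(A) (0|1)*1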